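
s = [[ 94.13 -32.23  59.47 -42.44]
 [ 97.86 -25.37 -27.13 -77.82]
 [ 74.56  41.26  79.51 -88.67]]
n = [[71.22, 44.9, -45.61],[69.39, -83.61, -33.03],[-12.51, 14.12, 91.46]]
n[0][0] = 71.22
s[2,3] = -88.67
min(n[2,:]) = -12.51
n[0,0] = 71.22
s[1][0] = 97.86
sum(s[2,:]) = 106.65999999999998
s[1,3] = -77.82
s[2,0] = 74.56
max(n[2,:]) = 91.46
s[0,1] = -32.23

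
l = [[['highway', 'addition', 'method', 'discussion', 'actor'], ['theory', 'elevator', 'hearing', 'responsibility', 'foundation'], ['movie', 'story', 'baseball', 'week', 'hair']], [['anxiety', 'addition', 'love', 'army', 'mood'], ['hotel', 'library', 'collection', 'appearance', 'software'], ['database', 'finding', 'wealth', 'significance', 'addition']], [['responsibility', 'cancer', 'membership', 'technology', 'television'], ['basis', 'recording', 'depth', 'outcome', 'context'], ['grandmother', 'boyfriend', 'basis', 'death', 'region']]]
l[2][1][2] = 'depth'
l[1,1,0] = 'hotel'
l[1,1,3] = 'appearance'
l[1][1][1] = 'library'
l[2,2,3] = 'death'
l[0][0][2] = 'method'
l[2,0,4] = 'television'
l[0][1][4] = 'foundation'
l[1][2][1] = 'finding'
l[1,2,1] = 'finding'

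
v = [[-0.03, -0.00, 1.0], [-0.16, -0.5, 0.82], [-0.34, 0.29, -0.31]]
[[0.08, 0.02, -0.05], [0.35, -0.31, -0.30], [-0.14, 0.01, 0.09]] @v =[[0.01, -0.02, 0.11], [0.14, 0.07, 0.19], [-0.03, 0.02, -0.16]]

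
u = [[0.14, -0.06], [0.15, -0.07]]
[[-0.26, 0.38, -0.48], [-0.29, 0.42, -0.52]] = u @ [[-1.36, 1.94, -3.4], [1.21, -1.83, 0.14]]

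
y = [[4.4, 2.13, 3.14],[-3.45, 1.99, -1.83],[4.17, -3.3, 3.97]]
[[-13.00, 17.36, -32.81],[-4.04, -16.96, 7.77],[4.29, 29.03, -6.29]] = y @ [[0.27,1.85,-4.66], [-3.52,-1.61,-4.79], [-2.13,4.03,-0.67]]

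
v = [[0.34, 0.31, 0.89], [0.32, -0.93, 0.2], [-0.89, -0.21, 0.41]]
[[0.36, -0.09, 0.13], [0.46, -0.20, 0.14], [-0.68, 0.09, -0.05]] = v @[[0.86, -0.17, 0.13], [-0.17, 0.14, -0.08], [0.13, -0.08, 0.12]]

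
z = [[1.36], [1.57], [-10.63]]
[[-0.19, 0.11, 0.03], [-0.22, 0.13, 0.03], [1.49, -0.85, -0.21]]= z@[[-0.14,0.08,0.02]]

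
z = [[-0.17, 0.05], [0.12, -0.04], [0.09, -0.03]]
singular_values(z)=[0.24, 0.0]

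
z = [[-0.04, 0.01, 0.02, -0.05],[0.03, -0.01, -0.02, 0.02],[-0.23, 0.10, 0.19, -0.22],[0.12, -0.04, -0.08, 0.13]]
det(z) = -0.00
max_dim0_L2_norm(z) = 0.26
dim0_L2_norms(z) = [0.26, 0.11, 0.21, 0.26]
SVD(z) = [[-0.15, 0.57, 0.05, 0.81], [0.1, 0.10, 0.98, -0.12], [-0.88, -0.44, 0.15, 0.14], [0.45, -0.69, 0.09, 0.56]] @ diag([0.4383932328120368, 0.029528737403813992, 0.006248600606913601, 0.000618128144637416]) @ [[0.6, -0.25, -0.47, 0.59], [-0.04, -0.4, -0.65, -0.65], [0.79, 0.25, 0.28, -0.48], [-0.08, 0.85, -0.53, 0.01]]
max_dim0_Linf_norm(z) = 0.23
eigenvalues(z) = [(0.25+0j), (-0+0j), (0.01+0j), (0.01-0j)]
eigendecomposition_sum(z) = [[-0.03+0.00j,0.01-0.00j,0.03+0.00j,-0.03+0.00j], [(0.02+0j),-0.01+0.00j,(-0.02-0j),0.02-0.00j], [(-0.23+0j),0.10-0.00j,(0.19+0j),-0.23+0.00j], [(0.11+0j),-0.05+0.00j,-0.09-0.00j,(0.11-0j)]] + [[-0.00+0.00j, 0j, (-0+0j), (-0+0j)], [0.00-0.00j, (-0-0j), -0j, -0j], [-0.00+0.00j, 0j, -0.00+0.00j, -0.00+0.00j], [-0j, -0.00-0.00j, 0.00-0.00j, 0.00-0.00j]] + [[-0.00+86577.92j,(-0+43288.96j),(-0+43288.96j),(-0.01+108222.4j)], [86577.92j,43288.96j,-0.00+43288.96j,(-0+108222.4j)], [0.00-43288.96j,-21644.48j,0.00-21644.48j,0.00-54111.20j], [0.00-86577.92j,-43288.96j,-43288.96j,(0.01-108222.4j)]] + [[(-0-86577.92j), (-0-43288.96j), -0.00-43288.96j, -0.01-108222.40j], [-86577.92j, -43288.96j, -0.00-43288.96j, -0.00-108222.40j], [0.00+43288.96j, 0.00+21644.48j, 0.00+21644.48j, 54111.2j], [86577.92j, 43288.96j, 0.00+43288.96j, (0.01+108222.4j)]]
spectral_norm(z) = 0.44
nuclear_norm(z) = 0.47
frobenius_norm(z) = 0.44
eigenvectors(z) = [[0.13+0.00j,0.25+0.00j,0.55-0.00j,0.55+0.00j],[-0.09+0.00j,-0.77+0.00j,(0.55-0j),(0.55+0j)],[(0.89+0j),(0.57+0j),-0.28+0.00j,(-0.28-0j)],[(-0.43+0j),(-0.12+0j),(-0.55+0j),(-0.55-0j)]]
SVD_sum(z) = [[-0.04, 0.02, 0.03, -0.04], [0.03, -0.01, -0.02, 0.02], [-0.23, 0.09, 0.18, -0.23], [0.12, -0.05, -0.09, 0.12]] + [[-0.0, -0.01, -0.01, -0.01], [-0.00, -0.0, -0.00, -0.0], [0.0, 0.01, 0.01, 0.01], [0.00, 0.01, 0.01, 0.01]] + [[0.0, 0.0, 0.0, -0.00], [0.0, 0.00, 0.00, -0.00], [0.00, 0.00, 0.0, -0.0], [0.0, 0.00, 0.00, -0.00]] + [[-0.00, 0.00, -0.00, 0.00], [0.0, -0.0, 0.0, -0.0], [-0.00, 0.00, -0.0, 0.0], [-0.00, 0.0, -0.00, 0.0]]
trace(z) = 0.27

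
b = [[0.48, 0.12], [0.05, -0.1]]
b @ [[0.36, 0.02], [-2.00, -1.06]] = [[-0.07, -0.12], [0.22, 0.11]]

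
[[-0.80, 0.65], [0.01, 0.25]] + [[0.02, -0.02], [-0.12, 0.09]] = [[-0.78, 0.63], [-0.11, 0.34]]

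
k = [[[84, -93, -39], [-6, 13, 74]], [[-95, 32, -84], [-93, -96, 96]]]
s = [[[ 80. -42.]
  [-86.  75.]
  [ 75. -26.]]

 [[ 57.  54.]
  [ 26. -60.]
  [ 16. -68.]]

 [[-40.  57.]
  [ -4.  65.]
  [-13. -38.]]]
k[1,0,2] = -84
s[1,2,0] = 16.0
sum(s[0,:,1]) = 7.0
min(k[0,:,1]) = -93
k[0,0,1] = -93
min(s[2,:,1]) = -38.0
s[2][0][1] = 57.0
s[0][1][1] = 75.0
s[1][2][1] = -68.0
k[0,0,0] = 84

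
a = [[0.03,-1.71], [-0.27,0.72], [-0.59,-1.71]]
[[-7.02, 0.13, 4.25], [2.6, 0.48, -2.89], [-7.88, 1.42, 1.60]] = a @ [[1.39, -2.08, 4.27],[4.13, -0.11, -2.41]]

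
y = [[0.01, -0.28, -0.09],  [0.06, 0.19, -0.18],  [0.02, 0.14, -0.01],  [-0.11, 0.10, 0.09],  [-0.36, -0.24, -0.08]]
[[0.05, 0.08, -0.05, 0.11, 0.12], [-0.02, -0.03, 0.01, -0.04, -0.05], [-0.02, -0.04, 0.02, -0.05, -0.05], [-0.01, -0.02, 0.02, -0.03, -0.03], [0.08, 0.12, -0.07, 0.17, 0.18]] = y@[[-0.09, -0.14, 0.08, -0.2, -0.22],[-0.15, -0.24, 0.14, -0.33, -0.37],[-0.09, -0.13, 0.11, -0.22, -0.20]]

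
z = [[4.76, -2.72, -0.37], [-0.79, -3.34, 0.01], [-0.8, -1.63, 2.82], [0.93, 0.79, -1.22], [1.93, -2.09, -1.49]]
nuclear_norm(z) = 13.30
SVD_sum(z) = [[4.07, -3.38, -0.96], [1.13, -0.94, -0.27], [-0.07, 0.05, 0.02], [0.32, -0.27, -0.08], [2.30, -1.91, -0.54]] + [[0.18, 0.29, -0.24],[-1.16, -1.84, 1.53],[-1.35, -2.14, 1.79],[0.72, 1.14, -0.95],[0.11, 0.18, -0.15]] + [[0.51, 0.37, 0.83], [-0.76, -0.56, -1.25], [0.62, 0.46, 1.02], [-0.12, -0.09, -0.19], [-0.49, -0.36, -0.8]]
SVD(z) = [[-0.84, -0.09, -0.42], [-0.24, 0.6, 0.63], [0.01, 0.7, -0.51], [-0.07, -0.37, 0.10], [-0.48, -0.06, 0.40]] @ diag([6.37310943011568, 4.433233656173546, 2.4984826478366258]) @ [[-0.76, 0.63, 0.18], [-0.44, -0.69, 0.58], [-0.49, -0.36, -0.8]]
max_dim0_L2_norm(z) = 5.34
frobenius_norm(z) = 8.16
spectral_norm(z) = 6.37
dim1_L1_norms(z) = [7.85, 4.14, 5.25, 2.94, 5.51]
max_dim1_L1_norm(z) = 7.85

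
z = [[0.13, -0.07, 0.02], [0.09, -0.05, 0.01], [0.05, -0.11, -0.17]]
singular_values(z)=[0.23, 0.15, 0.0]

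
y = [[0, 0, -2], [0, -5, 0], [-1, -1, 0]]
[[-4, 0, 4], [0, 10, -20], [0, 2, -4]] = y @ [[0, 0, 0], [0, -2, 4], [2, 0, -2]]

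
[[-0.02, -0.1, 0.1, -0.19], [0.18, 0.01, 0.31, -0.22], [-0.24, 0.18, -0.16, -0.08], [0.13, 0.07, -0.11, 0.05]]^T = [[-0.02,0.18,-0.24,0.13], [-0.1,0.01,0.18,0.07], [0.1,0.31,-0.16,-0.11], [-0.19,-0.22,-0.08,0.05]]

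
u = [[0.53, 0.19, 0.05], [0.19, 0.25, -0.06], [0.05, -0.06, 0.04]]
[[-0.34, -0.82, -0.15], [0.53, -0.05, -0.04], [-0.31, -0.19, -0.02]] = u @ [[-2.29, -1.75, -0.34], [4.22, 0.85, 0.13], [1.51, -1.17, 0.11]]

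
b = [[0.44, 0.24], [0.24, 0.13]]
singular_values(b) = [0.57, 0.0]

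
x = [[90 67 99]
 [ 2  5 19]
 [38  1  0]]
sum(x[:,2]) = 118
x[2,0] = 38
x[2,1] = 1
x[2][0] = 38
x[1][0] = 2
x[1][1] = 5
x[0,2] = 99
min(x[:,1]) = 1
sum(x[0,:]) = 256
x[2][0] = 38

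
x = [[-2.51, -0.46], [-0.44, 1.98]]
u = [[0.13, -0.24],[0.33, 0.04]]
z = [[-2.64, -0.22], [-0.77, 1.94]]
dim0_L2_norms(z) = [2.75, 1.95]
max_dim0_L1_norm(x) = 2.95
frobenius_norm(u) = 0.43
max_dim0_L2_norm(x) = 2.55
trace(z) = -0.70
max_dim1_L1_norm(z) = 2.86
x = u + z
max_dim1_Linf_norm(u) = 0.33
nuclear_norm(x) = 4.58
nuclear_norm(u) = 0.59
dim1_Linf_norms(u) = [0.24, 0.33]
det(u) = 0.08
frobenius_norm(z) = 3.37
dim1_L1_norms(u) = [0.37, 0.37]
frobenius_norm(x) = 3.26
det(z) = -5.29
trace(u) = 0.17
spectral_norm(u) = 0.36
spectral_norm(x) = 2.55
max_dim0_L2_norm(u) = 0.35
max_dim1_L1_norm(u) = 0.37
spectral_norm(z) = 2.79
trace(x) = -0.53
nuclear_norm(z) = 4.69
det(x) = -5.17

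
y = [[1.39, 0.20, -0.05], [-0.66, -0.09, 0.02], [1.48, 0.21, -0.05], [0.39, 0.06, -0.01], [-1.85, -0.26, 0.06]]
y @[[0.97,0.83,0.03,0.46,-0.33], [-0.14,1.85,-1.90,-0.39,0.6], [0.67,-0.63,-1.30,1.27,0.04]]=[[1.29, 1.56, -0.27, 0.5, -0.34],[-0.61, -0.73, 0.13, -0.24, 0.16],[1.37, 1.65, -0.29, 0.54, -0.36],[0.36, 0.44, -0.09, 0.14, -0.09],[-1.72, -2.05, 0.36, -0.67, 0.46]]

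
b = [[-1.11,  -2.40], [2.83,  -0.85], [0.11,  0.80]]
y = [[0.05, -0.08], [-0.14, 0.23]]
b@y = [[0.28,  -0.46], [0.26,  -0.42], [-0.11,  0.18]]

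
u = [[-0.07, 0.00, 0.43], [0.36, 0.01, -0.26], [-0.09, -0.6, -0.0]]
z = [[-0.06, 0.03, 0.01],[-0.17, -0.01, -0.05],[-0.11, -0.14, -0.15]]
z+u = [[-0.13,0.03,0.44], [0.19,0.00,-0.31], [-0.20,-0.74,-0.15]]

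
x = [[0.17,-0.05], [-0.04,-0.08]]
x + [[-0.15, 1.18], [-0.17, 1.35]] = [[0.02, 1.13], [-0.21, 1.27]]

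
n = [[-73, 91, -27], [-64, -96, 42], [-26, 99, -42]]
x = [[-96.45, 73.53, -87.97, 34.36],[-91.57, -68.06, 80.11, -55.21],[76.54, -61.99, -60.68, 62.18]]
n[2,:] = [-26, 99, -42]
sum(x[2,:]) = 16.050000000000004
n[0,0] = -73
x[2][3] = 62.18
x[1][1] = -68.06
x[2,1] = -61.99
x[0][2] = -87.97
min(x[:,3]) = -55.21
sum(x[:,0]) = -111.47999999999998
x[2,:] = [76.54, -61.99, -60.68, 62.18]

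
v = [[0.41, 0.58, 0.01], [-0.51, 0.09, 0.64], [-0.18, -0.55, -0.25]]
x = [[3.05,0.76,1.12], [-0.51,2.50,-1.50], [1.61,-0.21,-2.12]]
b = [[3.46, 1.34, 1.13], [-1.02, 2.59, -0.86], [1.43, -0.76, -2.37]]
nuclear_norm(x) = 8.85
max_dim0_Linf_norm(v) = 0.64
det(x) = -24.17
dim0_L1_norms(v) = [1.1, 1.22, 0.9]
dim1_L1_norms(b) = [5.93, 4.47, 4.56]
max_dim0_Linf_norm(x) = 3.05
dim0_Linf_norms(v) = [0.51, 0.58, 0.64]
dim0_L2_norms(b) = [3.88, 3.01, 2.76]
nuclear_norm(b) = 9.63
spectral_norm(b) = 3.94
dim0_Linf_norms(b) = [3.46, 2.59, 2.37]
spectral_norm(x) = 3.51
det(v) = -0.00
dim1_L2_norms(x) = [3.34, 2.96, 2.67]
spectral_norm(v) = 0.93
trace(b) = 3.68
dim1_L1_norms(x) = [4.93, 4.51, 3.94]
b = x + v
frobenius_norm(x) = 5.20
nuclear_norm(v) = 1.78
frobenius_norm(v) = 1.26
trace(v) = 0.25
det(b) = -31.70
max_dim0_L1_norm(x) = 5.17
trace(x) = 3.43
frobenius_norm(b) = 5.64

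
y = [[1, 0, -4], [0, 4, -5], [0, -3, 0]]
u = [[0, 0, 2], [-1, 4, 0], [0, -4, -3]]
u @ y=[[0, -6, 0], [-1, 16, -16], [0, -7, 20]]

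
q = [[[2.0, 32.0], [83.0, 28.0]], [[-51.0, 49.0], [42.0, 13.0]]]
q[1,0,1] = 49.0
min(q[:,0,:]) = -51.0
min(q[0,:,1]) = 28.0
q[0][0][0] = 2.0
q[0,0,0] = 2.0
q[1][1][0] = 42.0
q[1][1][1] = 13.0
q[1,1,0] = 42.0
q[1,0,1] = 49.0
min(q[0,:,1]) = 28.0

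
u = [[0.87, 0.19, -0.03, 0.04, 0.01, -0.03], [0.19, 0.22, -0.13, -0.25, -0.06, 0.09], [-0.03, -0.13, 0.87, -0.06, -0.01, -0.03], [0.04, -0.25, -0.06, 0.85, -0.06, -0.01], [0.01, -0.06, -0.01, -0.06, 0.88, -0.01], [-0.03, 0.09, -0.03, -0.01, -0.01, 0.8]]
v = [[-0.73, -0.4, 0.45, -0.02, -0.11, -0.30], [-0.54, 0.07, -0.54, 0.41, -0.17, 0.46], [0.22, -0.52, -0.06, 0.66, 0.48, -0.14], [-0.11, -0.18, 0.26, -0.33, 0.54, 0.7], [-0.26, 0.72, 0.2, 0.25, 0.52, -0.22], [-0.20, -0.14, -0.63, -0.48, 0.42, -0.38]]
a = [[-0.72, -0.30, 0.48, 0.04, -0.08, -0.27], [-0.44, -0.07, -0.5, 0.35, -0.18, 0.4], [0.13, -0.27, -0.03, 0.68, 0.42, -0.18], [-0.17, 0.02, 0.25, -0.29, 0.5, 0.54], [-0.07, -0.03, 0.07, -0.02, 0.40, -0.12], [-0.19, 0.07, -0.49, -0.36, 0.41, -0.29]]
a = v @ u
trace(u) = 4.49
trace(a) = -1.00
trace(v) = -0.91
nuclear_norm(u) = 4.49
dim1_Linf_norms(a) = [0.72, 0.5, 0.68, 0.54, 0.4, 0.49]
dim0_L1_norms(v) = [2.06, 2.03, 2.14, 2.15, 2.24, 2.2]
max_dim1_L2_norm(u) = 0.89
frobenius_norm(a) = 2.00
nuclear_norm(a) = 4.51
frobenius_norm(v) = 2.45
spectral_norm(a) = 0.98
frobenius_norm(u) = 1.99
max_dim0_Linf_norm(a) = 0.72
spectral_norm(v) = 1.01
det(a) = 0.03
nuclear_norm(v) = 6.01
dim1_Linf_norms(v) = [0.73, 0.54, 0.66, 0.7, 0.72, 0.63]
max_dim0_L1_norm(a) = 1.99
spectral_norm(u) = 0.98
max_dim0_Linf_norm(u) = 0.88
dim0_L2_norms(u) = [0.89, 0.42, 0.88, 0.89, 0.88, 0.81]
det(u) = 0.03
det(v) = 1.01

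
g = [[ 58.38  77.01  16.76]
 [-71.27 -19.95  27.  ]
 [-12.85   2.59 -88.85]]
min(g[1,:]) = -71.27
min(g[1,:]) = -71.27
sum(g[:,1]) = 59.650000000000006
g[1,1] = -19.95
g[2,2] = -88.85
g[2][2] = -88.85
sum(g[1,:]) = -64.22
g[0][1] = 77.01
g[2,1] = 2.59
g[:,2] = [16.76, 27.0, -88.85]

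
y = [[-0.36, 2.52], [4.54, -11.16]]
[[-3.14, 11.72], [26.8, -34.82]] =y @ [[4.38, 5.8], [-0.62, 5.48]]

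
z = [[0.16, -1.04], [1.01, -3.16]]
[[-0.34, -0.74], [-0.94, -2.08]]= z @ [[0.16, 0.35], [0.35, 0.77]]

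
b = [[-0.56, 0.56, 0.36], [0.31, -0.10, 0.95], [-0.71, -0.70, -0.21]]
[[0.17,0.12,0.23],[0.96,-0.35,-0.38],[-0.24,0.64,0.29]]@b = [[-0.22, -0.08, 0.13],[-0.38, 0.84, 0.09],[0.13, -0.4, 0.46]]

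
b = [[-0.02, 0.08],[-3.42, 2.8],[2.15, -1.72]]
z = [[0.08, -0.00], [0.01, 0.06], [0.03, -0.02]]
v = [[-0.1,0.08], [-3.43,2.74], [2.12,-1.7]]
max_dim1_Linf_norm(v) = 3.43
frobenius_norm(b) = 5.21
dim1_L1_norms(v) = [0.18, 6.17, 3.82]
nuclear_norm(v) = 5.17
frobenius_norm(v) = 5.16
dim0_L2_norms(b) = [4.04, 3.29]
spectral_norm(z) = 0.09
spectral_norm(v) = 5.16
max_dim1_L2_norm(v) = 4.39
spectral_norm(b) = 5.21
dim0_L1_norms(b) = [5.59, 4.6]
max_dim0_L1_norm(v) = 5.65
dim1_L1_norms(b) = [0.1, 6.22, 3.87]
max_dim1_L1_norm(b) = 6.22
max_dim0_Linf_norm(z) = 0.08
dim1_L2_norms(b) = [0.08, 4.42, 2.75]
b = z + v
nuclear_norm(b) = 5.26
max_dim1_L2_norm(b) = 4.42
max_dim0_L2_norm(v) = 4.03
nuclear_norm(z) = 0.15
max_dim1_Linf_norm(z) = 0.08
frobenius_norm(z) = 0.11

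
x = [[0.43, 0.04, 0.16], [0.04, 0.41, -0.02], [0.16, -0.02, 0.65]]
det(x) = 0.103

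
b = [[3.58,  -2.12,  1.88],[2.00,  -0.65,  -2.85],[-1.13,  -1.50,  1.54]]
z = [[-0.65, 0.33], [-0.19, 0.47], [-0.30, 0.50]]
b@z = [[-2.49, 1.12], [-0.32, -1.07], [0.56, -0.31]]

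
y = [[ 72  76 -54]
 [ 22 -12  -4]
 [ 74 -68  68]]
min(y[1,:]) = -12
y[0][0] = 72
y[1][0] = 22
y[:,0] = [72, 22, 74]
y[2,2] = 68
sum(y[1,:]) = 6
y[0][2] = -54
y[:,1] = [76, -12, -68]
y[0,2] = -54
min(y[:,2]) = -54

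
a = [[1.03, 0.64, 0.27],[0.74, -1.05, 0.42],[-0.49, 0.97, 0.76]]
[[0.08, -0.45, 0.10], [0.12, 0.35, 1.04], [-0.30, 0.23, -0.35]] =a @ [[0.17, -0.35, 0.33], [-0.07, -0.36, -0.57], [-0.19, 0.54, 0.48]]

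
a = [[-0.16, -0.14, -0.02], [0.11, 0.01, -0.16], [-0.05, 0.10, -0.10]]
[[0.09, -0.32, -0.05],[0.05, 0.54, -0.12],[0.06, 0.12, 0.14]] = a@[[-0.39, 2.05, -0.81], [-0.14, 0.24, 1.25], [-0.57, -1.95, 0.29]]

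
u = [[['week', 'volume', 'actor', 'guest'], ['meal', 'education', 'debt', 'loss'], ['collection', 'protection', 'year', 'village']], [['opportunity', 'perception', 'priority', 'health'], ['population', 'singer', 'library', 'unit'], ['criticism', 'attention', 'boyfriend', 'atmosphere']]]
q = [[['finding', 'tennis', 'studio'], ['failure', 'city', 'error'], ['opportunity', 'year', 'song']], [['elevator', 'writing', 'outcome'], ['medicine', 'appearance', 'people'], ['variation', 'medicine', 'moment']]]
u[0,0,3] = 'guest'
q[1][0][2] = 'outcome'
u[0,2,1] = 'protection'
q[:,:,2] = [['studio', 'error', 'song'], ['outcome', 'people', 'moment']]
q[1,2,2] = 'moment'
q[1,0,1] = 'writing'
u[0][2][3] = 'village'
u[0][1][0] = 'meal'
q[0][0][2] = 'studio'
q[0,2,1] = 'year'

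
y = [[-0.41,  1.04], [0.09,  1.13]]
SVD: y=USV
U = [[0.70,0.71], [0.71,-0.70]]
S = [1.55, 0.36]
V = [[-0.14,0.99], [-0.99,-0.14]]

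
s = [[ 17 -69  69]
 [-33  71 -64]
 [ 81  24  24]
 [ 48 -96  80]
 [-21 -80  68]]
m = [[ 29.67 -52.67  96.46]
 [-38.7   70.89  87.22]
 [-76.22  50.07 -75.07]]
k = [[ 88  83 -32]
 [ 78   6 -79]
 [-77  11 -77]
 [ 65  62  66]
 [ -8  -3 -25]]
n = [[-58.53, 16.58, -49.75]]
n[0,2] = -49.75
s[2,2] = 24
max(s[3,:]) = 80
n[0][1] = 16.58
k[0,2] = -32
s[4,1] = -80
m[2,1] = 50.07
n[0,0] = -58.53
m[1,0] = -38.7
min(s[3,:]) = -96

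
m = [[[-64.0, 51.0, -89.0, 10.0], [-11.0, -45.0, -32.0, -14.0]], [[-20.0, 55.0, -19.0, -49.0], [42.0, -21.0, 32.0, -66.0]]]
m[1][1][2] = 32.0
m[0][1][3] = -14.0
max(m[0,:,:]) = 51.0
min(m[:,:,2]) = -89.0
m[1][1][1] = -21.0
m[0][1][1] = -45.0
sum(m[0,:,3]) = -4.0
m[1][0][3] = -49.0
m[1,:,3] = [-49.0, -66.0]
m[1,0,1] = 55.0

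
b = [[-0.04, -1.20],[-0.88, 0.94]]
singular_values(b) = [1.63, 0.67]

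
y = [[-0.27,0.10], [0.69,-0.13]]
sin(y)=[[-0.26, 0.1], [0.67, -0.12]]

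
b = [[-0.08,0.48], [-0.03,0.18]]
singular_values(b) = [0.52, 0.0]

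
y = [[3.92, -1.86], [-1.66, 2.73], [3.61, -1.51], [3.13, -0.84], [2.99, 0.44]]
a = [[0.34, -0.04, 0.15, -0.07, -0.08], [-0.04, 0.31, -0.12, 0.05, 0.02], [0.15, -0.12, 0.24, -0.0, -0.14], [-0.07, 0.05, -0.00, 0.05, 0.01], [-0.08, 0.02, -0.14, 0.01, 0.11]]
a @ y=[[1.48, -0.94], [-0.89, 1.07], [1.23, -1.03], [-0.17, 0.23], [-0.49, 0.45]]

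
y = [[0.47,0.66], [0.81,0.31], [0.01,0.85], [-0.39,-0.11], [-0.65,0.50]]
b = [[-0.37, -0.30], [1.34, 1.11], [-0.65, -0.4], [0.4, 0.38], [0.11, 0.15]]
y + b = [[0.10, 0.36], [2.15, 1.42], [-0.64, 0.45], [0.01, 0.27], [-0.54, 0.65]]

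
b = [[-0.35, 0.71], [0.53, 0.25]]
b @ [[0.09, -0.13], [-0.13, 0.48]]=[[-0.12, 0.39], [0.02, 0.05]]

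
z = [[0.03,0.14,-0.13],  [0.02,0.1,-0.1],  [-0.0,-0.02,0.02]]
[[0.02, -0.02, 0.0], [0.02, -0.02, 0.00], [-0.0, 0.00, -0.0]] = z@[[-0.02,-0.01,-0.09], [0.01,-0.10,0.02], [-0.17,0.05,-0.01]]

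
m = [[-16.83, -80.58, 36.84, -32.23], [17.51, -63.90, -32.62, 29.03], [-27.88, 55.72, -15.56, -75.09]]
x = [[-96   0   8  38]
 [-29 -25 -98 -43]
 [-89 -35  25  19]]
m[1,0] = 17.51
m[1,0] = 17.51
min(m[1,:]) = -63.9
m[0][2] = 36.84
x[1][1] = -25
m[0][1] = -80.58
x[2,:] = [-89, -35, 25, 19]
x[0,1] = 0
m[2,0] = -27.88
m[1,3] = 29.03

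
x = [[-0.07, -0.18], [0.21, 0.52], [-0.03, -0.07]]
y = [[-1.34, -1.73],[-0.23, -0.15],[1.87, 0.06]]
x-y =[[1.27, 1.55], [0.44, 0.67], [-1.9, -0.13]]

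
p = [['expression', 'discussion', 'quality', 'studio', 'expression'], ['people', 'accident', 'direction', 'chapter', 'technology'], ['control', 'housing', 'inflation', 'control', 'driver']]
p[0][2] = 'quality'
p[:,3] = ['studio', 'chapter', 'control']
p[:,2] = ['quality', 'direction', 'inflation']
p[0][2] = 'quality'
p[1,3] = 'chapter'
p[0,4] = 'expression'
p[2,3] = 'control'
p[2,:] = ['control', 'housing', 'inflation', 'control', 'driver']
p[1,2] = 'direction'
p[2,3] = 'control'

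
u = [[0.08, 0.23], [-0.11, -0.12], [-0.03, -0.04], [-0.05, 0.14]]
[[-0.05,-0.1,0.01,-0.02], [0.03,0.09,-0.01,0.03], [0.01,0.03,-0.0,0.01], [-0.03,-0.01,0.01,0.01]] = u@ [[-0.05, -0.55, 0.01, -0.25], [-0.21, -0.26, 0.05, 0.0]]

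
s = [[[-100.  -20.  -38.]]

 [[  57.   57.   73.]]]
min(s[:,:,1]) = -20.0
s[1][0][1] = 57.0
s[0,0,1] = -20.0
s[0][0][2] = -38.0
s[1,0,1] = 57.0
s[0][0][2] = -38.0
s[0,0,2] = -38.0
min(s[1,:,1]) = 57.0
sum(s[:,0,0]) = -43.0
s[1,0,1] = 57.0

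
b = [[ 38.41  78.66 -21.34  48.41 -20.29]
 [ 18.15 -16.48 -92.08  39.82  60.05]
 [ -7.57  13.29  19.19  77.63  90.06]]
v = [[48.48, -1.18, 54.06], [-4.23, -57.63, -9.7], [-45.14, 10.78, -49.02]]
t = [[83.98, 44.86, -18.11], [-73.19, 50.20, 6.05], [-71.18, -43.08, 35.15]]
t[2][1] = -43.08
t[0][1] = 44.86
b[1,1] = -16.48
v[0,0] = 48.48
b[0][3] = 48.41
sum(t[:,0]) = -60.39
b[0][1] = 78.66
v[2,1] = 10.78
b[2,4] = 90.06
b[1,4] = 60.05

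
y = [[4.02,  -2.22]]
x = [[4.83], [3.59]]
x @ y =[[19.42, -10.72],[14.43, -7.97]]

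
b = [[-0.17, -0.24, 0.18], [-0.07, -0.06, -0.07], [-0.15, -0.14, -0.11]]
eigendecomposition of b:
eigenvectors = [[(0.08+0.46j), 0.08-0.46j, 0.74+0.00j], [-0.42-0.03j, (-0.42+0.03j), -0.65+0.00j], [(-0.78+0j), -0.78-0.00j, -0.17+0.00j]]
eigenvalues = [(-0.17+0.08j), (-0.17-0.08j), 0j]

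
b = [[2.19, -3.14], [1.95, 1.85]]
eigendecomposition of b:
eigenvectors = [[0.79+0.00j, 0.79-0.00j], [0.04-0.62j, 0.04+0.62j]]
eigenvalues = [(2.02+2.47j), (2.02-2.47j)]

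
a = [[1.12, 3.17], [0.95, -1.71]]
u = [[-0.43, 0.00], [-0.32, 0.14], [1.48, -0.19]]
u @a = [[-0.48, -1.36], [-0.23, -1.25], [1.48, 5.02]]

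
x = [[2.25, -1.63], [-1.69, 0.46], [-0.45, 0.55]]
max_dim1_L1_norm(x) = 3.88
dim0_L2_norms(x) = [2.85, 1.78]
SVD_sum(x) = [[2.37, -1.43], [-1.44, 0.87], [-0.57, 0.35]] + [[-0.12, -0.20], [-0.25, -0.41], [0.12, 0.20]]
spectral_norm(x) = 3.31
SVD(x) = [[-0.84,  -0.4], [0.51,  -0.82], [0.20,  0.41]] @ diag([3.3092579380019425, 0.583876613481931]) @ [[-0.86, 0.52], [0.52, 0.86]]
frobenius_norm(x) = 3.36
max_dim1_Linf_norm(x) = 2.25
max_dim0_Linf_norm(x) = 2.25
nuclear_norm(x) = 3.89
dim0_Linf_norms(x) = [2.25, 1.63]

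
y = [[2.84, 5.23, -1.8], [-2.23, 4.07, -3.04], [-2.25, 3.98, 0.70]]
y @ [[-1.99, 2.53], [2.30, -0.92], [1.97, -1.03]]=[[2.83, 4.23], [7.81, -6.26], [15.01, -10.08]]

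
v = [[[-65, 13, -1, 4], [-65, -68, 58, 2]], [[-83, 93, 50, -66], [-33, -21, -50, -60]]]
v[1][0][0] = -83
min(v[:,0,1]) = 13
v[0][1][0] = -65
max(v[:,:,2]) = 58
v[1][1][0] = -33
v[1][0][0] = -83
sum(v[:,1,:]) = -237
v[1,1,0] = -33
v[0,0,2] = -1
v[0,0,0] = -65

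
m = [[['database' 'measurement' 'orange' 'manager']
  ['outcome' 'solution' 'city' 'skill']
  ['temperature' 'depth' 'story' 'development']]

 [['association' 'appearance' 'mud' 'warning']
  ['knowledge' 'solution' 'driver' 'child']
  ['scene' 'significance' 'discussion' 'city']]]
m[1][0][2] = 'mud'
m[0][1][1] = 'solution'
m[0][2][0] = 'temperature'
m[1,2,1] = 'significance'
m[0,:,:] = [['database', 'measurement', 'orange', 'manager'], ['outcome', 'solution', 'city', 'skill'], ['temperature', 'depth', 'story', 'development']]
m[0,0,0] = 'database'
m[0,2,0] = 'temperature'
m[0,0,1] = 'measurement'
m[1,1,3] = 'child'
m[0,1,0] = 'outcome'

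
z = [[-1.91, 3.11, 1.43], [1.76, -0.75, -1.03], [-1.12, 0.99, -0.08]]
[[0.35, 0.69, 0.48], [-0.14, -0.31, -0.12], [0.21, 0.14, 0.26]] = z @ [[-0.09, -0.02, -0.07],[0.1, 0.13, 0.17],[-0.09, 0.17, -0.13]]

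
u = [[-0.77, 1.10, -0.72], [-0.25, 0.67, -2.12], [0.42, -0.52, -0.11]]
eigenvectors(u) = [[0.59, 0.78, -0.63], [0.79, 0.61, 0.56], [-0.16, 0.10, 0.55]]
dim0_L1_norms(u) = [1.44, 2.29, 2.95]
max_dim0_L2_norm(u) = 2.24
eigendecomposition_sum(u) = [[-0.41, 0.73, -1.22], [-0.56, 0.99, -1.66], [0.11, -0.20, 0.34]] + [[-0.01, 0.00, -0.01], [-0.00, 0.00, -0.01], [-0.0, 0.00, -0.0]] + [[-0.35, 0.36, 0.51], [0.31, -0.32, -0.46], [0.31, -0.32, -0.45]]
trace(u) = -0.21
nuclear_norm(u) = 3.68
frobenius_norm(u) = 2.79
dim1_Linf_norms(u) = [1.1, 2.12, 0.52]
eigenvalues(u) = [0.92, -0.0, -1.12]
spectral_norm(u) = 2.55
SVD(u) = [[-0.52,0.68,0.52], [-0.85,-0.48,-0.22], [0.1,-0.56,0.82]] @ diag([2.5541019744458184, 1.1236370281761556, 0.0017126130418041563]) @ [[0.26, -0.47, 0.85], [-0.57, 0.64, 0.52], [-0.78, -0.61, -0.10]]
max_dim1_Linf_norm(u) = 2.12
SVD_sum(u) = [[-0.34,0.61,-1.12],[-0.55,1.01,-1.84],[0.07,-0.12,0.22]] + [[-0.43, 0.49, 0.40], [0.30, -0.34, -0.28], [0.36, -0.4, -0.33]] + [[-0.0, -0.0, -0.0], [0.00, 0.0, 0.0], [-0.0, -0.0, -0.00]]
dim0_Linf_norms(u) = [0.77, 1.1, 2.12]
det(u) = 0.00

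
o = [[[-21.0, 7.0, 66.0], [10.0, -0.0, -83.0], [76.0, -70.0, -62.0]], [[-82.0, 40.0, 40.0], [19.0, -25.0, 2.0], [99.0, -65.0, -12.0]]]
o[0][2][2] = -62.0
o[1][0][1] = 40.0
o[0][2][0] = 76.0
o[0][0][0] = -21.0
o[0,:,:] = [[-21.0, 7.0, 66.0], [10.0, -0.0, -83.0], [76.0, -70.0, -62.0]]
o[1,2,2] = -12.0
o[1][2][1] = -65.0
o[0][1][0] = 10.0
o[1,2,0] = 99.0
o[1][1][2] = 2.0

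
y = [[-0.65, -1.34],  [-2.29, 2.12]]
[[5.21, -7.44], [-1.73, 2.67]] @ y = [[13.65, -22.75], [-4.99, 7.98]]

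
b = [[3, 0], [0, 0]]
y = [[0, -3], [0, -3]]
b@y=[[0, -9], [0, 0]]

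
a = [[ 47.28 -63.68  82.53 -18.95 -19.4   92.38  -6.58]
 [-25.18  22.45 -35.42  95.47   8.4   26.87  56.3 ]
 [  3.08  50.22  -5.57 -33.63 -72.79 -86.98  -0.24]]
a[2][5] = -86.98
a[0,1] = -63.68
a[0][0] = 47.28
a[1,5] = 26.87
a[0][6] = -6.58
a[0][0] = 47.28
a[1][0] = -25.18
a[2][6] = -0.24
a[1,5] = 26.87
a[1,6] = 56.3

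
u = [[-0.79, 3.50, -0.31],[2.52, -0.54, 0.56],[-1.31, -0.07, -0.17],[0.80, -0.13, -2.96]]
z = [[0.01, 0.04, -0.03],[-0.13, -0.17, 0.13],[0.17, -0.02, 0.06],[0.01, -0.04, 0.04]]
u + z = [[-0.78,3.54,-0.34], [2.39,-0.71,0.69], [-1.14,-0.09,-0.11], [0.81,-0.17,-2.92]]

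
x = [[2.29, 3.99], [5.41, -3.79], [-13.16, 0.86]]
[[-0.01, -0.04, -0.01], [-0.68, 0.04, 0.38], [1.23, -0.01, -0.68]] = x @ [[-0.09, 0.0, 0.05], [0.05, -0.01, -0.03]]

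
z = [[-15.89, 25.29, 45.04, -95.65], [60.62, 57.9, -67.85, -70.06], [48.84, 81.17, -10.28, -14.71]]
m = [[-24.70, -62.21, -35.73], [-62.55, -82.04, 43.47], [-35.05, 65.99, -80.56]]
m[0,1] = -62.21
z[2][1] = 81.17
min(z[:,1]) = 25.29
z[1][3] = -70.06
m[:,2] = [-35.73, 43.47, -80.56]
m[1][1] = -82.04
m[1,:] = [-62.55, -82.04, 43.47]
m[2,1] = 65.99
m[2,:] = [-35.05, 65.99, -80.56]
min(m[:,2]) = -80.56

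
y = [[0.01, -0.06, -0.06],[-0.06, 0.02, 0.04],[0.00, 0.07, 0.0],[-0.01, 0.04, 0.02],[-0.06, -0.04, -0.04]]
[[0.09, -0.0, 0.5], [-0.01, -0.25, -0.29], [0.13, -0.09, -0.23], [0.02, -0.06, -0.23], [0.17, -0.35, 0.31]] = y @ [[-1.63, 5.27, 0.35], [1.83, -1.32, -3.27], [-3.59, 2.2, -4.97]]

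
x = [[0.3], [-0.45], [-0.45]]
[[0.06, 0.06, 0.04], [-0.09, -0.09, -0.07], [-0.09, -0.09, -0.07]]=x@[[0.21, 0.21, 0.15]]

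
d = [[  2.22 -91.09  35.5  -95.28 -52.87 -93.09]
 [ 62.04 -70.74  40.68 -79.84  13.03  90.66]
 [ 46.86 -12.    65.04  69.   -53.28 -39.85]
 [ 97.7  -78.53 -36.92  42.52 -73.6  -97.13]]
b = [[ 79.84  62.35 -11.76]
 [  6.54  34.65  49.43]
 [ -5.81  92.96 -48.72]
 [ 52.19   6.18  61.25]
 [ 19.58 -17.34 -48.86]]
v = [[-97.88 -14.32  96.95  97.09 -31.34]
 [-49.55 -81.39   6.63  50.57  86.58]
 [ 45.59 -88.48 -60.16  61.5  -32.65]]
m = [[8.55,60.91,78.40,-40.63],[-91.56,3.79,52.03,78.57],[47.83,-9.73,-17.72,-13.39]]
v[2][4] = -32.65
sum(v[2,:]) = -74.19999999999999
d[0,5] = -93.09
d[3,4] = -73.6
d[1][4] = 13.03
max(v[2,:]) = 61.5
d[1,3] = -79.84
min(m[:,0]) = -91.56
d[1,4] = 13.03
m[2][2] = -17.72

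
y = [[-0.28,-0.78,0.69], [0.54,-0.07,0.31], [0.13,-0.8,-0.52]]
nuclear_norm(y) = 2.65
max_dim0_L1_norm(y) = 1.65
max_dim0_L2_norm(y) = 1.12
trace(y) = -0.87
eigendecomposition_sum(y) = [[0.28j, (-0.48+0.08j), (0.12+0.24j)],[0.23+0.04j, -0.01+0.41j, (0.21-0.06j)],[-0.09+0.16j, -0.30-0.11j, -0.01+0.17j]] + [[-0.28j, -0.48-0.08j, 0.12-0.24j], [(0.23-0.04j), -0.01-0.41j, 0.21+0.06j], [-0.09-0.16j, -0.30+0.11j, -0.01-0.17j]] + [[(-0.29+0j), 0.18-0.00j, 0.45+0.00j], [(0.08-0j), -0.05+0.00j, -0.12-0.00j], [0.31-0.00j, -0.20+0.00j, (-0.5-0j)]]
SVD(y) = [[0.86, 0.48, -0.18], [0.09, 0.21, 0.97], [0.51, -0.85, 0.13]] @ diag([1.1445039104681487, 0.8983787733634051, 0.6048358277195384]) @ [[-0.11, -0.94, 0.31], [-0.15, 0.33, 0.93], [0.98, -0.06, 0.18]]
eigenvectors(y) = [[(0.69+0j),(0.69-0j),-0.66+0.00j], [0.11-0.56j,(0.11+0.56j),0.17+0.00j], [(0.39+0.23j),(0.39-0.23j),0.73+0.00j]]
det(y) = -0.62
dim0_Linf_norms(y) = [0.54, 0.8, 0.69]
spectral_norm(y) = 1.14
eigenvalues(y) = [(-0.02+0.86j), (-0.02-0.86j), (-0.83+0j)]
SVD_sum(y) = [[-0.11, -0.93, 0.31], [-0.01, -0.1, 0.03], [-0.06, -0.55, 0.18]] + [[-0.06, 0.14, 0.4], [-0.03, 0.06, 0.17], [0.11, -0.25, -0.71]] + [[-0.11,0.01,-0.02],[0.58,-0.03,0.1],[0.08,-0.00,0.01]]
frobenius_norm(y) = 1.58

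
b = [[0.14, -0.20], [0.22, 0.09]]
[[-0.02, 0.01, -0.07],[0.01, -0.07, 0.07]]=b @[[0.02, -0.22, 0.12], [0.11, -0.21, 0.44]]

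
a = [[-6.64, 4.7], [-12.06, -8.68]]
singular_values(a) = [15.17, 7.53]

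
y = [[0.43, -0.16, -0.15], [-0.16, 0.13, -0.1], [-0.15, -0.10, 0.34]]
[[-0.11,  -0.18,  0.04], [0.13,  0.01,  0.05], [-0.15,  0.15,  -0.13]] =y @ [[-0.02,-0.03,0.01],[0.81,0.51,0.10],[-0.21,0.59,-0.36]]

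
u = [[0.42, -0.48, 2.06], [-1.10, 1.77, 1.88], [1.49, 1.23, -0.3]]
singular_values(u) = [3.05, 2.02, 1.72]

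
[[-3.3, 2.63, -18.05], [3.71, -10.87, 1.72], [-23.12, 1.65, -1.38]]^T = [[-3.3, 3.71, -23.12],[2.63, -10.87, 1.65],[-18.05, 1.72, -1.38]]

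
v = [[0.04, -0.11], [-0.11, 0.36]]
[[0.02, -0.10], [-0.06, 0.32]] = v @ [[0.86, 0.1], [0.1, 0.93]]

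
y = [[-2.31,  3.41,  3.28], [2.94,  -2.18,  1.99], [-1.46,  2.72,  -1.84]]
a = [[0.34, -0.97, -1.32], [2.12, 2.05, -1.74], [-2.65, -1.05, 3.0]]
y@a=[[-2.25, 5.79, 6.96], [-8.90, -9.41, 5.88], [10.15, 8.92, -8.33]]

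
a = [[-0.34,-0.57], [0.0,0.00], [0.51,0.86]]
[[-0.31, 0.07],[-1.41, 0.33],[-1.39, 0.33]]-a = [[0.03, 0.64], [-1.41, 0.33], [-1.90, -0.53]]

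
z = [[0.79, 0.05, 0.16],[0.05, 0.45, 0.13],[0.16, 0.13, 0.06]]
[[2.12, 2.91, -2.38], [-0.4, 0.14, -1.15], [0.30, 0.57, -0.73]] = z @[[3.21, 3.23, -2.11], [-0.54, -0.77, -1.12], [-2.46, 2.48, -4.13]]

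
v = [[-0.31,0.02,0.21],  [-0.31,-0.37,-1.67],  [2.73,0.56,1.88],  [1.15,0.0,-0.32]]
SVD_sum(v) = [[-0.08,-0.02,-0.07], [-1.02,-0.23,-0.81], [2.58,0.59,2.06], [0.53,0.12,0.42]] + [[-0.23, 0.04, 0.27], [0.71, -0.14, -0.86], [0.15, -0.03, -0.18], [0.62, -0.12, -0.74]] + [[0.00, -0.01, 0.0], [0.00, -0.0, 0.0], [-0.00, 0.00, -0.0], [0.00, -0.00, 0.0]]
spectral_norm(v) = 3.67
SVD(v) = [[-0.03, 0.23, -0.94], [-0.36, -0.73, -0.02], [0.91, -0.15, 0.03], [0.19, -0.63, -0.34]] @ diag([3.6738175449728976, 1.5463932588795064, 0.00570395839102398]) @ [[0.77, 0.18, 0.61], [-0.64, 0.12, 0.76], [-0.06, 0.98, -0.21]]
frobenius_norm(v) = 3.99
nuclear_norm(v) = 5.23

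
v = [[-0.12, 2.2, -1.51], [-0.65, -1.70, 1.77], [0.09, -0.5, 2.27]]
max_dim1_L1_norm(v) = 4.12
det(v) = 3.23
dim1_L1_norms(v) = [3.83, 4.12, 2.86]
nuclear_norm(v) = 6.02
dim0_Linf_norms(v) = [0.65, 2.2, 2.27]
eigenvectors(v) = [[(0.85+0j),0.85-0.00j,-0.16+0.00j], [(-0.31+0.42j),-0.31-0.42j,(0.45+0j)], [(-0.09+0.04j),(-0.09-0.04j),0.88+0.00j]]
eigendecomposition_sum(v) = [[-0.05+0.78j, (1.08+0.82j), -0.56-0.27j], [-0.36-0.31j, -0.80+0.23j, (0.34-0.17j)], [(-0.03-0.08j), (-0.15-0.04j), (0.07+0j)]] + [[-0.05-0.78j, (1.08-0.82j), -0.56+0.27j], [-0.36+0.31j, (-0.8-0.23j), (0.34+0.17j)], [(-0.03+0.08j), -0.15+0.04j, 0.07-0.00j]] + [[(-0.03-0j), 0.04+0.00j, -0.39-0.00j], [(0.08+0j), -0.10-0.00j, 1.09+0.00j], [(0.15+0j), -0.20-0.00j, (2.13+0j)]]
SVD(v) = [[-0.62, -0.52, -0.58], [0.6, 0.15, -0.78], [0.5, -0.84, 0.22]] @ diag([4.113785053483492, 1.3061095778164356, 0.6014568184599837]) @ [[-0.07, -0.64, 0.76], [-0.09, -0.76, -0.65], [0.99, -0.11, -0.01]]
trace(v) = 0.45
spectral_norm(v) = 4.11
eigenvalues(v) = [(-0.77+1.01j), (-0.77-1.01j), (2+0j)]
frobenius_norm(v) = 4.36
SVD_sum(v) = [[0.17, 1.65, -1.95], [-0.17, -1.6, 1.9], [-0.14, -1.32, 1.56]] + [[0.06,0.52,0.44], [-0.02,-0.15,-0.13], [0.09,0.83,0.71]] + [[-0.35, 0.04, 0.0], [-0.47, 0.05, 0.00], [0.13, -0.01, -0.00]]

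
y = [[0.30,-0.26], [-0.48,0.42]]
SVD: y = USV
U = [[-0.53, 0.85], [0.85, 0.53]]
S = [0.75, 0.0]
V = [[-0.75, 0.66], [0.66, 0.75]]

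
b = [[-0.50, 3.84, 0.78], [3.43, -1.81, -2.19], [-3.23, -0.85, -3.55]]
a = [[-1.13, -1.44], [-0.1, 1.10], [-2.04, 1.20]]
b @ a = [[-1.41, 5.88], [0.77, -9.56], [10.98, -0.54]]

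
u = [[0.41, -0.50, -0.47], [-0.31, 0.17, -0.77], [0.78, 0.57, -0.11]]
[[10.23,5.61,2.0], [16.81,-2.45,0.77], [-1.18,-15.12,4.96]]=u@[[-2.64, -6.11, 4.56],[-2.57, -17.83, 1.99],[-21.33, 1.71, -2.4]]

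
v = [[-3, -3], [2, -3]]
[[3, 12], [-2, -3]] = v @ [[-1, -3], [0, -1]]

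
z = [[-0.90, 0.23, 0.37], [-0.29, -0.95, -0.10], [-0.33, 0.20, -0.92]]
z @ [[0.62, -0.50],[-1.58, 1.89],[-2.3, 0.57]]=[[-1.77, 1.10],[1.55, -1.71],[1.60, 0.02]]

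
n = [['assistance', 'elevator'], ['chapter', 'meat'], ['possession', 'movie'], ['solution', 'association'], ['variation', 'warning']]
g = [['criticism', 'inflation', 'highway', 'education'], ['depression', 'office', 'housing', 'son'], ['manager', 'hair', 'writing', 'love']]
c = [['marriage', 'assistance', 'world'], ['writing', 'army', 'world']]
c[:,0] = ['marriage', 'writing']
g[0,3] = 'education'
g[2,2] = 'writing'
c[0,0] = 'marriage'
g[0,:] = ['criticism', 'inflation', 'highway', 'education']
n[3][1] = 'association'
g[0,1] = 'inflation'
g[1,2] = 'housing'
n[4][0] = 'variation'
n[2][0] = 'possession'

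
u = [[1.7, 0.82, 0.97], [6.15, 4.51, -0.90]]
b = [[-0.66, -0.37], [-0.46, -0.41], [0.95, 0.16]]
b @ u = [[-3.40, -2.21, -0.31],  [-3.3, -2.23, -0.08],  [2.60, 1.50, 0.78]]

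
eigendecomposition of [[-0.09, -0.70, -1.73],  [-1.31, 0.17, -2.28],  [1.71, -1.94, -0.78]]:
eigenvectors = [[0.27, 0.64, 0.59],[0.80, 0.7, 0.73],[-0.53, -0.32, 0.34]]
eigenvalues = [1.25, 0.02, -1.96]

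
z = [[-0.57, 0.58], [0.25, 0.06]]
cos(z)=[[0.78, 0.14], [0.06, 0.93]]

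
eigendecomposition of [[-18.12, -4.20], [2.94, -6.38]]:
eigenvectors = [[-0.96, 0.37],[0.27, -0.93]]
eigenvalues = [-16.95, -7.55]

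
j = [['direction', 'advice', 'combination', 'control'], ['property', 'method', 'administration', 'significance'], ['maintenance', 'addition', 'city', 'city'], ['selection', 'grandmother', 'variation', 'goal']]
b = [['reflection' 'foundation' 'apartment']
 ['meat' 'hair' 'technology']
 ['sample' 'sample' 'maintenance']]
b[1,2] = 'technology'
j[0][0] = 'direction'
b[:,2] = ['apartment', 'technology', 'maintenance']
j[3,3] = 'goal'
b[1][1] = 'hair'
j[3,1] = 'grandmother'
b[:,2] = ['apartment', 'technology', 'maintenance']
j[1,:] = ['property', 'method', 'administration', 'significance']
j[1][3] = 'significance'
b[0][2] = 'apartment'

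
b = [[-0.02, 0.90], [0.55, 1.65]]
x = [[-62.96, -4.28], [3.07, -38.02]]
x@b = [[-1.09, -63.73], [-20.97, -59.97]]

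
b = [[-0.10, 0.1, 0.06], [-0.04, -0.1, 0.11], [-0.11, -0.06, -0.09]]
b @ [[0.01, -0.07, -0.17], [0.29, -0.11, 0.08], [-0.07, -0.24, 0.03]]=[[0.02, -0.02, 0.03],[-0.04, -0.01, 0.00],[-0.01, 0.04, 0.01]]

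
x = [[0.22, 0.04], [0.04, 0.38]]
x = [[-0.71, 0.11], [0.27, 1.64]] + [[0.93, -0.07], [-0.23, -1.26]]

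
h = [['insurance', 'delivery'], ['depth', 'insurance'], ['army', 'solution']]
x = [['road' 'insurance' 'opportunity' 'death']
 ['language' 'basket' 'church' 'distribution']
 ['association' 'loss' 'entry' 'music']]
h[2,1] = 'solution'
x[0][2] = 'opportunity'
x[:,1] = ['insurance', 'basket', 'loss']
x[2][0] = 'association'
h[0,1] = 'delivery'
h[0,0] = 'insurance'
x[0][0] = 'road'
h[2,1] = 'solution'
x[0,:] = ['road', 'insurance', 'opportunity', 'death']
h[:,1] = ['delivery', 'insurance', 'solution']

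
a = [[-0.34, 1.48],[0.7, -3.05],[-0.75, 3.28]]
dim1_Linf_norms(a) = [1.48, 3.05, 3.28]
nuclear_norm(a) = 4.84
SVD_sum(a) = [[-0.34, 1.48],[0.70, -3.05],[-0.75, 3.28]] + [[-0.0, -0.0], [0.0, 0.0], [0.0, 0.00]]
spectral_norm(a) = 4.84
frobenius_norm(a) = 4.84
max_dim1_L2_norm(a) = 3.36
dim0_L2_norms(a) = [1.08, 4.72]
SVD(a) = [[-0.31,0.43], [0.65,-0.56], [-0.70,-0.71]] @ diag([4.839359019297091, 0.0020693834581774736]) @ [[0.22, -0.97], [-0.97, -0.22]]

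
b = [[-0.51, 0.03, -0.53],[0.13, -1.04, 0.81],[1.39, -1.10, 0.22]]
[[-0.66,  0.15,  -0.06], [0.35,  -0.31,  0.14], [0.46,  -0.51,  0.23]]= b @ [[0.48, -0.19, 0.08], [0.35, 0.21, -0.1], [0.8, -0.08, 0.03]]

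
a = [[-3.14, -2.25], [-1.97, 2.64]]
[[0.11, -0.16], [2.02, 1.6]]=a @ [[-0.38,  -0.25], [0.48,  0.42]]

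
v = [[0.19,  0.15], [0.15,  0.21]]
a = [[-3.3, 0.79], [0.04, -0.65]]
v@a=[[-0.62, 0.05],[-0.49, -0.02]]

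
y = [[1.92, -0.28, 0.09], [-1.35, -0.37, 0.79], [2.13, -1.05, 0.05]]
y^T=[[1.92, -1.35, 2.13], [-0.28, -0.37, -1.05], [0.09, 0.79, 0.05]]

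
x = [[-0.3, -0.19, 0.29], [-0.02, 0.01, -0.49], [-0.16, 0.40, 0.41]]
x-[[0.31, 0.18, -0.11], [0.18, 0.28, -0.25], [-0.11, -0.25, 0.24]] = [[-0.61, -0.37, 0.40], [-0.2, -0.27, -0.24], [-0.05, 0.65, 0.17]]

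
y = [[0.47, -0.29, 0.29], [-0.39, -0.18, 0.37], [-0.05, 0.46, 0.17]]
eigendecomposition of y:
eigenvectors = [[(0.36+0j),0.18+0.46j,(0.18-0.46j)], [(0.8+0j),(-0.5-0.16j),-0.50+0.16j], [-0.48+0.00j,-0.69+0.00j,(-0.69-0j)]]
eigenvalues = [(-0.57+0j), (0.52+0.14j), (0.52-0.14j)]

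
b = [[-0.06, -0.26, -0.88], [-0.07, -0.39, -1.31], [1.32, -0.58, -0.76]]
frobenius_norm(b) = 2.32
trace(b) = -1.21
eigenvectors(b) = [[(0.52+0j), (0.52-0j), 0.24+0.00j], [(0.77+0j), 0.77-0.00j, (0.93+0j)], [0.10-0.36j, 0.10+0.36j, -0.29+0.00j]]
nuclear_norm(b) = 3.17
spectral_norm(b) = 2.01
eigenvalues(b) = [(-0.61+0.62j), (-0.61-0.62j), 0j]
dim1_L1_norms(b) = [1.2, 1.77, 2.66]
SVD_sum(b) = [[0.34,-0.29,-0.66], [0.51,-0.44,-0.99], [0.60,-0.52,-1.16]] + [[-0.40,0.03,-0.22], [-0.58,0.05,-0.32], [0.72,-0.06,0.4]] + [[-0.00, -0.0, 0.00], [0.0, 0.00, -0.00], [-0.00, -0.0, 0.00]]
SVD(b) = [[0.4, -0.4, 0.83], [0.6, -0.58, -0.56], [0.7, 0.72, 0.01]] @ diag([2.009539294279027, 1.156222594982724, 0.0010656453285174282]) @ [[0.43, -0.37, -0.83],[0.87, -0.08, 0.48],[-0.24, -0.93, 0.29]]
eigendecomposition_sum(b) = [[-0.03+0.95j, -0.13-0.38j, -0.44-0.43j],  [-0.03+1.40j, (-0.2-0.56j), -0.65-0.62j],  [(0.66+0.2j), (-0.29+0.02j), (-0.38+0.23j)]] + [[-0.03-0.95j, -0.13+0.38j, (-0.44+0.43j)],[(-0.03-1.4j), (-0.2+0.56j), -0.65+0.62j],[(0.66-0.2j), (-0.29-0.02j), (-0.38-0.23j)]] + [[-0.00+0.00j, 0.00-0.00j, (-0-0j)], [-0.01+0.00j, (0.01-0j), -0.00-0.00j], [-0j, -0.00+0.00j, 0.00+0.00j]]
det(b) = 0.00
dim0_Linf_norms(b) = [1.32, 0.58, 1.31]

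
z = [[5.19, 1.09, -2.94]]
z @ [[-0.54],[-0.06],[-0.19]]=[[-2.31]]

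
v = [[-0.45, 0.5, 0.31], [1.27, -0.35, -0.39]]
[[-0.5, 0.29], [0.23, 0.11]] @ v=[[0.59,-0.35,-0.27],[0.04,0.08,0.03]]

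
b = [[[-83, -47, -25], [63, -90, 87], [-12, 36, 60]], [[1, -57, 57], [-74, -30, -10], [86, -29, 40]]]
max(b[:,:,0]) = 86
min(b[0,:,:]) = -90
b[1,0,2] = 57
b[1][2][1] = -29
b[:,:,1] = [[-47, -90, 36], [-57, -30, -29]]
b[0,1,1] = -90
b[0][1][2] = 87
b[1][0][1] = -57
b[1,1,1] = -30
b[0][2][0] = -12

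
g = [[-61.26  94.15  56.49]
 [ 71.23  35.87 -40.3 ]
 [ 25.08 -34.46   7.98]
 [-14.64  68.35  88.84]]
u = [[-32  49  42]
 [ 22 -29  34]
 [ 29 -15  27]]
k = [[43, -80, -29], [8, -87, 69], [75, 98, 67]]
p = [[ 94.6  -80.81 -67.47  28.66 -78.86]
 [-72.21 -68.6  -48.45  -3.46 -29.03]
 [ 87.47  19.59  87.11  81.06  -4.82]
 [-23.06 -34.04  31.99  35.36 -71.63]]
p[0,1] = -80.81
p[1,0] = -72.21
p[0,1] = -80.81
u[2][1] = -15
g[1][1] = 35.87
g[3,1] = 68.35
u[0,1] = 49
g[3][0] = -14.64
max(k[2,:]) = 98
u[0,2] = 42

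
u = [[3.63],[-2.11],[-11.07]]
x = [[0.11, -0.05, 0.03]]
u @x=[[0.4, -0.18, 0.11], [-0.23, 0.11, -0.06], [-1.22, 0.55, -0.33]]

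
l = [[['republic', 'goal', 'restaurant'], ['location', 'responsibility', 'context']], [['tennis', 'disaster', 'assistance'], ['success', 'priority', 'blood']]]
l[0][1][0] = 'location'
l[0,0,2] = 'restaurant'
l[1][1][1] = 'priority'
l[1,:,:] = [['tennis', 'disaster', 'assistance'], ['success', 'priority', 'blood']]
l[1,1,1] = 'priority'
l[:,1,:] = [['location', 'responsibility', 'context'], ['success', 'priority', 'blood']]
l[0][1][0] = 'location'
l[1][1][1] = 'priority'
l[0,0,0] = 'republic'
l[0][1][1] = 'responsibility'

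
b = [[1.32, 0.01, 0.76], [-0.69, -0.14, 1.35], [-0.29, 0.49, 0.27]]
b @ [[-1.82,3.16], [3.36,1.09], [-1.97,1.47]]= [[-3.87,  5.30],  [-1.87,  -0.35],  [1.64,  0.01]]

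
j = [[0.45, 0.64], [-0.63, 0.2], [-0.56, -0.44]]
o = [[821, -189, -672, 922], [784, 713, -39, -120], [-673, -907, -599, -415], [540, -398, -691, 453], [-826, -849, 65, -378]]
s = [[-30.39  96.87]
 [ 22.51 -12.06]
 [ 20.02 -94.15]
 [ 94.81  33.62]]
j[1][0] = -0.631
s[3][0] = 94.81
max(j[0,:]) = 0.635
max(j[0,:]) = 0.635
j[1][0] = -0.631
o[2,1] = -907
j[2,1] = -0.44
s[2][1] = -94.15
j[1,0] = -0.631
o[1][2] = -39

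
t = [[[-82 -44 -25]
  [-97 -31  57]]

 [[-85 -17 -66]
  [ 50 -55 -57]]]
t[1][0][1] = -17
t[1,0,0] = -85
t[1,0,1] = -17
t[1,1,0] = 50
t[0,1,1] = -31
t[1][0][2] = -66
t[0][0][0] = -82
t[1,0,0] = -85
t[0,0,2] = -25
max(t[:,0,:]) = -17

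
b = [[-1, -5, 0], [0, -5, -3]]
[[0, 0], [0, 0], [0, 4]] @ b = [[0, 0, 0], [0, 0, 0], [0, -20, -12]]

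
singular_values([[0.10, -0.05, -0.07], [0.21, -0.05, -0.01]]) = [0.25, 0.06]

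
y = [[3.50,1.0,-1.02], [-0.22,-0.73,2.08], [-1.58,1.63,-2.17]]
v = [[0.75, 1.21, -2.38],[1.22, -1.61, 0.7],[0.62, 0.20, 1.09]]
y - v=[[2.75,-0.21,1.36], [-1.44,0.88,1.38], [-2.2,1.43,-3.26]]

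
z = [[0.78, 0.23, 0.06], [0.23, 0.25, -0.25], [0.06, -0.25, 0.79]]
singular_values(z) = [0.9, 0.84, 0.07]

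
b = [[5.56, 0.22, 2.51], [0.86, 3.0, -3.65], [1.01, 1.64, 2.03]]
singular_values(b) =[6.47, 4.71, 2.03]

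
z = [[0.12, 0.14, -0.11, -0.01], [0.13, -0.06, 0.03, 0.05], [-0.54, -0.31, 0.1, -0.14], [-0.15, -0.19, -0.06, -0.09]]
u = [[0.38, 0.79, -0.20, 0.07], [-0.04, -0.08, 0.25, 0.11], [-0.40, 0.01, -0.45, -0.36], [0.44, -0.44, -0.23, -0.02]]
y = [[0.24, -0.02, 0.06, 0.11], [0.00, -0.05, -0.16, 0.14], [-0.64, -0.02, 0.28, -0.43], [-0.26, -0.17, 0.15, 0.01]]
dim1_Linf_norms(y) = [0.24, 0.16, 0.64, 0.26]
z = y @ u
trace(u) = -0.17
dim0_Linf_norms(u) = [0.44, 0.79, 0.45, 0.36]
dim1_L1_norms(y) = [0.43, 0.35, 1.37, 0.59]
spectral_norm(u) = 0.94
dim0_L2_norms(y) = [0.73, 0.18, 0.36, 0.47]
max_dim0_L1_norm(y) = 1.14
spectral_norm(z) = 0.71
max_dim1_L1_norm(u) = 1.44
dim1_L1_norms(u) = [1.44, 0.48, 1.22, 1.13]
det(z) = 0.00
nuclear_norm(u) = 2.31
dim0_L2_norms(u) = [0.71, 0.91, 0.6, 0.38]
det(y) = -0.00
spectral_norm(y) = 0.90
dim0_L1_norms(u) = [1.26, 1.32, 1.13, 0.56]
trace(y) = 0.48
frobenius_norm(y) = 0.96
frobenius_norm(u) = 1.35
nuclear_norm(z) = 1.02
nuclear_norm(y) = 1.36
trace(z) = 0.07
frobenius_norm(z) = 0.75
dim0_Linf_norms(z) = [0.54, 0.31, 0.11, 0.14]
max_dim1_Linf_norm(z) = 0.54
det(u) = 0.00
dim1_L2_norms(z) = [0.21, 0.15, 0.65, 0.27]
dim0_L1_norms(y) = [1.14, 0.26, 0.65, 0.69]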